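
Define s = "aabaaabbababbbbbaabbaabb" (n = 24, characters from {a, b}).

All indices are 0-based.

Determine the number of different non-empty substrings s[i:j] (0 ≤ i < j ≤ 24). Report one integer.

235

rank | idx | suffix
   0 |   3 | aaabbababbbbbaabbaabb
   1 |   0 | aabaaabbababbbbbaabbaabb
   2 |  20 | aabb
   3 |  16 | aabbaabb
   4 |   4 | aabbababbbbbaabbaabb
   5 |   1 | abaaabbababbbbbaabbaabb
   6 |   8 | ababbbbbaabbaabb
   7 |  21 | abb
   8 |  17 | abbaabb
   9 |   5 | abbababbbbbaabbaabb
  10 |  10 | abbbbbaabbaabb
  11 |  23 | b
  12 |   2 | baaabbababbbbbaabbaabb
  13 |  19 | baabb
  14 |  15 | baabbaabb
  15 |   7 | bababbbbbaabbaabb
  16 |   9 | babbbbbaabbaabb
  17 |  22 | bb
  18 |  18 | bbaabb
  19 |  14 | bbaabbaabb
  20 |   6 | bbababbbbbaabbaabb
  21 |  13 | bbbaabbaabb
  22 |  12 | bbbbaabbaabb
  23 |  11 | bbbbbaabbaabb

SA = [3, 0, 20, 16, 4, 1, 8, 21, 17, 5, 10, 23, 2, 19, 15, 7, 9, 22, 18, 14, 6, 13, 12, 11]
i: (SA[i-1],SA[i]) lcp shared
  1: (3,0) 2 'aa'
  2: (0,20) 3 'aab'
  3: (20,16) 4 'aabb'
  4: (16,4) 5 'aabba'
  5: (4,1) 1 'a'
  6: (1,8) 3 'aba'
  7: (8,21) 2 'ab'
  8: (21,17) 3 'abb'
  9: (17,5) 4 'abba'
  10: (5,10) 3 'abb'
  11: (10,23) 0 ''
  12: (23,2) 1 'b'
  13: (2,19) 3 'baa'
  14: (19,15) 5 'baabb'
  15: (15,7) 2 'ba'
  16: (7,9) 3 'bab'
  17: (9,22) 1 'b'
  18: (22,18) 2 'bb'
  19: (18,14) 6 'bbaabb'
  20: (14,6) 3 'bba'
  21: (6,13) 2 'bb'
  22: (13,12) 3 'bbb'
  23: (12,11) 4 'bbbb'

n(n+1)/2 = 24·25/2 = 300
Σ LCP = 0 + 2 + 3 + 4 + 5 + 1 + 3 + 2 + 3 + 4 + 3 + 0 + 1 + 3 + 5 + 2 + 3 + 1 + 2 + 6 + 3 + 2 + 3 + 4 = 65
distinct = 300 − 65 = 235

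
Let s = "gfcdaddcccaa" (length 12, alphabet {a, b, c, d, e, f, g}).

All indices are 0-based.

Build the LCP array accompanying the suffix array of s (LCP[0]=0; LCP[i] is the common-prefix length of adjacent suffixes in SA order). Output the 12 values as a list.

rank→(start, suffix):
  0 → (11, 'a')
  1 → (10, 'aa')
  2 → (4, 'addcccaa')
  3 → (9, 'caa')
  4 → (8, 'ccaa')
  5 → (7, 'cccaa')
  6 → (2, 'cdaddcccaa')
  7 → (3, 'daddcccaa')
  8 → (6, 'dcccaa')
  9 → (5, 'ddcccaa')
  10 → (1, 'fcdaddcccaa')
  11 → (0, 'gfcdaddcccaa')

SA = [11, 10, 4, 9, 8, 7, 2, 3, 6, 5, 1, 0]
rank  pair      lcp
   1  s[11:],s[10:]  1  'a'
   2  s[10:],s[4:]  1  'a'
   3  s[4:],s[9:]  0  ''
   4  s[9:],s[8:]  1  'c'
   5  s[8:],s[7:]  2  'cc'
   6  s[7:],s[2:]  1  'c'
   7  s[2:],s[3:]  0  ''
   8  s[3:],s[6:]  1  'd'
   9  s[6:],s[5:]  1  'd'
  10  s[5:],s[1:]  0  ''
  11  s[1:],s[0:]  0  ''

[0, 1, 1, 0, 1, 2, 1, 0, 1, 1, 0, 0]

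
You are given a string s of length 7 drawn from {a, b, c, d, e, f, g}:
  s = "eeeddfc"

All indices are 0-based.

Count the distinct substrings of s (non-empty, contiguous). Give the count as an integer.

24

sorted suffixes:
  #0 SA[0]=6  'c'
  #1 SA[1]=3  'ddfc'
  #2 SA[2]=4  'dfc'
  #3 SA[3]=2  'eddfc'
  #4 SA[4]=1  'eeddfc'
  #5 SA[5]=0  'eeeddfc'
  #6 SA[6]=5  'fc'

SA = [6, 3, 4, 2, 1, 0, 5]
i: (SA[i-1],SA[i]) lcp shared
  1: (6,3) 0 ''
  2: (3,4) 1 'd'
  3: (4,2) 0 ''
  4: (2,1) 1 'e'
  5: (1,0) 2 'ee'
  6: (0,5) 0 ''

n(n+1)/2 = 7·8/2 = 28
Σ LCP = 0 + 0 + 1 + 0 + 1 + 2 + 0 = 4
distinct = 28 − 4 = 24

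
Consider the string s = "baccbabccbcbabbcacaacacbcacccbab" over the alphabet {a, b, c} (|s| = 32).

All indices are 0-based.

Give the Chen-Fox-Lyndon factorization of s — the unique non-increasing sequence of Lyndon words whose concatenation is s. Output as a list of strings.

["b", "accb", "abccbcb", "abbcac", "aacacbcacccbab"]

emit factor 1: 'b' (i=0, period=1)
emit factor 2: 'accb' (i=1, period=4)
emit factor 3: 'abccbcb' (i=5, period=7)
emit factor 4: 'abbcac' (i=12, period=6)
emit factor 5: 'aacacbcacccbab' (i=18, period=14)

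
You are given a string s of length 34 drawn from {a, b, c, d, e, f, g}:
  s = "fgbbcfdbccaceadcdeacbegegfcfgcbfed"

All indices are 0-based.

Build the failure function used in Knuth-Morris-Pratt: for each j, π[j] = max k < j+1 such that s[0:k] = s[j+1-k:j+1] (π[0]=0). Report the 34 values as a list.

π[0] = 0
j=1 s[j]='g': π[1]=0 (border '')
j=2 s[j]='b': π[2]=0 (border '')
j=3 s[j]='b': π[3]=0 (border '')
j=4 s[j]='c': π[4]=0 (border '')
j=5 s[j]='f': π[5]=1 (border 'f')
j=6 s[j]='d': k: 1→0; π[6]=0 (border '')
j=7 s[j]='b': π[7]=0 (border '')
j=8 s[j]='c': π[8]=0 (border '')
j=9 s[j]='c': π[9]=0 (border '')
j=10 s[j]='a': π[10]=0 (border '')
j=11 s[j]='c': π[11]=0 (border '')
j=12 s[j]='e': π[12]=0 (border '')
j=13 s[j]='a': π[13]=0 (border '')
j=14 s[j]='d': π[14]=0 (border '')
j=15 s[j]='c': π[15]=0 (border '')
j=16 s[j]='d': π[16]=0 (border '')
j=17 s[j]='e': π[17]=0 (border '')
j=18 s[j]='a': π[18]=0 (border '')
j=19 s[j]='c': π[19]=0 (border '')
j=20 s[j]='b': π[20]=0 (border '')
j=21 s[j]='e': π[21]=0 (border '')
j=22 s[j]='g': π[22]=0 (border '')
j=23 s[j]='e': π[23]=0 (border '')
j=24 s[j]='g': π[24]=0 (border '')
j=25 s[j]='f': π[25]=1 (border 'f')
j=26 s[j]='c': k: 1→0; π[26]=0 (border '')
j=27 s[j]='f': π[27]=1 (border 'f')
j=28 s[j]='g': π[28]=2 (border 'fg')
j=29 s[j]='c': k: 2→0; π[29]=0 (border '')
j=30 s[j]='b': π[30]=0 (border '')
j=31 s[j]='f': π[31]=1 (border 'f')
j=32 s[j]='e': k: 1→0; π[32]=0 (border '')
j=33 s[j]='d': π[33]=0 (border '')

[0, 0, 0, 0, 0, 1, 0, 0, 0, 0, 0, 0, 0, 0, 0, 0, 0, 0, 0, 0, 0, 0, 0, 0, 0, 1, 0, 1, 2, 0, 0, 1, 0, 0]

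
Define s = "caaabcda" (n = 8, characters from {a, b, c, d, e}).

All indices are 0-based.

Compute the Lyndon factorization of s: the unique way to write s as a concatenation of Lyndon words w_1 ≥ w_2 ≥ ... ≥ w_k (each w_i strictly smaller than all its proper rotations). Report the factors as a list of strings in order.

emit factor 1: 'c' (i=0, period=1)
emit factor 2: 'aaabcd' (i=1, period=6)
emit factor 3: 'a' (i=7, period=1)

["c", "aaabcd", "a"]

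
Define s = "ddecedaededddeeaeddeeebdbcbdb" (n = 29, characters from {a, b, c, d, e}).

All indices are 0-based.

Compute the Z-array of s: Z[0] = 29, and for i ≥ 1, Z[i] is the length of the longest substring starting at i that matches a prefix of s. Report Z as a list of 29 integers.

Z[0]=29
i=1: outside box; Z[1]=1 extend→box=[1,2)
i=2: outside box; Z[2]=0
i=3: outside box; Z[3]=0
i=4: outside box; Z[4]=0
i=5: outside box; Z[5]=1 extend→box=[5,6)
i=6: outside box; Z[6]=0
i=7: outside box; Z[7]=0
i=8: outside box; Z[8]=1 extend→box=[8,9)
i=9: outside box; Z[9]=0
i=10: outside box; Z[10]=2 extend→box=[10,12)
i=11: min(r-i=1, Z[1]=1)=1; Z[11]=3 extend→box=[11,14)
i=12: min(r-i=2, Z[1]=1)=1; Z[12]=1
i=13: min(r-i=1, Z[2]=0)=0; Z[13]=0
i=14: outside box; Z[14]=0
i=15: outside box; Z[15]=0
i=16: outside box; Z[16]=0
i=17: outside box; Z[17]=3 extend→box=[17,20)
i=18: min(r-i=2, Z[1]=1)=1; Z[18]=1
i=19: min(r-i=1, Z[2]=0)=0; Z[19]=0
i=20: outside box; Z[20]=0
i=21: outside box; Z[21]=0
i=22: outside box; Z[22]=0
i=23: outside box; Z[23]=1 extend→box=[23,24)
i=24: outside box; Z[24]=0
i=25: outside box; Z[25]=0
i=26: outside box; Z[26]=0
i=27: outside box; Z[27]=1 extend→box=[27,28)
i=28: outside box; Z[28]=0

[29, 1, 0, 0, 0, 1, 0, 0, 1, 0, 2, 3, 1, 0, 0, 0, 0, 3, 1, 0, 0, 0, 0, 1, 0, 0, 0, 1, 0]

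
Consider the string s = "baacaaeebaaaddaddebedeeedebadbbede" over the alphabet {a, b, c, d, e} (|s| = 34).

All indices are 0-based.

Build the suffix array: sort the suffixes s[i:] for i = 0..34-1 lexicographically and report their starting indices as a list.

[9, 1, 10, 4, 2, 27, 11, 14, 5, 8, 0, 26, 29, 30, 18, 3, 13, 28, 12, 15, 32, 24, 16, 20, 33, 7, 25, 17, 31, 23, 19, 6, 22, 21]

sorted suffixes:
  #0 SA[0]=9  'aaaddaddebedeeedebadbbede'
  #1 SA[1]=1  'aacaaeebaaaddaddebedeeedebadbbede'
  #2 SA[2]=10  'aaddaddebedeeedebadbbede'
  #3 SA[3]=4  'aaeebaaaddaddebedeeedebadbbede'
  #4 SA[4]=2  'acaaeebaaaddaddebedeeedebadbbede'
  #5 SA[5]=27  'adbbede'
  #6 SA[6]=11  'addaddebedeeedebadbbede'
  #7 SA[7]=14  'addebedeeedebadbbede'
  #8 SA[8]=5  'aeebaaaddaddebedeeedebadbbede'
  #9 SA[9]=8  'baaaddaddebedeeedebadbbede'
  #10 SA[10]=0  'baacaaeebaaaddaddebedeeedebadbbede'
  #11 SA[11]=26  'badbbede'
  #12 SA[12]=29  'bbede'
  #13 SA[13]=30  'bede'
  #14 SA[14]=18  'bedeeedebadbbede'
  #15 SA[15]=3  'caaeebaaaddaddebedeeedebadbbede'
  #16 SA[16]=13  'daddebedeeedebadbbede'
  #17 SA[17]=28  'dbbede'
  #18 SA[18]=12  'ddaddebedeeedebadbbede'
  #19 SA[19]=15  'ddebedeeedebadbbede'
  #20 SA[20]=32  'de'
  #21 SA[21]=24  'debadbbede'
  #22 SA[22]=16  'debedeeedebadbbede'
  #23 SA[23]=20  'deeedebadbbede'
  #24 SA[24]=33  'e'
  #25 SA[25]=7  'ebaaaddaddebedeeedebadbbede'
  #26 SA[26]=25  'ebadbbede'
  #27 SA[27]=17  'ebedeeedebadbbede'
  #28 SA[28]=31  'ede'
  #29 SA[29]=23  'edebadbbede'
  #30 SA[30]=19  'edeeedebadbbede'
  #31 SA[31]=6  'eebaaaddaddebedeeedebadbbede'
  #32 SA[32]=22  'eedebadbbede'
  #33 SA[33]=21  'eeedebadbbede'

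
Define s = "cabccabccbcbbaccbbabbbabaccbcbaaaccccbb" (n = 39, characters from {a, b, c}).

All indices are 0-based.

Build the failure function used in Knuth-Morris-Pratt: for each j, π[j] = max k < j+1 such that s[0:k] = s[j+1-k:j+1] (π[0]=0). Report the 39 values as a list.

π[0] = 0
j=1 s[j]='a': π[1]=0 (border '')
j=2 s[j]='b': π[2]=0 (border '')
j=3 s[j]='c': π[3]=1 (border 'c')
j=4 s[j]='c': k: 1→0; π[4]=1 (border 'c')
j=5 s[j]='a': π[5]=2 (border 'ca')
j=6 s[j]='b': π[6]=3 (border 'cab')
j=7 s[j]='c': π[7]=4 (border 'cabc')
j=8 s[j]='c': π[8]=5 (border 'cabcc')
j=9 s[j]='b': k: 5→1→0; π[9]=0 (border '')
j=10 s[j]='c': π[10]=1 (border 'c')
j=11 s[j]='b': k: 1→0; π[11]=0 (border '')
j=12 s[j]='b': π[12]=0 (border '')
j=13 s[j]='a': π[13]=0 (border '')
j=14 s[j]='c': π[14]=1 (border 'c')
j=15 s[j]='c': k: 1→0; π[15]=1 (border 'c')
j=16 s[j]='b': k: 1→0; π[16]=0 (border '')
j=17 s[j]='b': π[17]=0 (border '')
j=18 s[j]='a': π[18]=0 (border '')
j=19 s[j]='b': π[19]=0 (border '')
j=20 s[j]='b': π[20]=0 (border '')
j=21 s[j]='b': π[21]=0 (border '')
j=22 s[j]='a': π[22]=0 (border '')
j=23 s[j]='b': π[23]=0 (border '')
j=24 s[j]='a': π[24]=0 (border '')
j=25 s[j]='c': π[25]=1 (border 'c')
j=26 s[j]='c': k: 1→0; π[26]=1 (border 'c')
j=27 s[j]='b': k: 1→0; π[27]=0 (border '')
j=28 s[j]='c': π[28]=1 (border 'c')
j=29 s[j]='b': k: 1→0; π[29]=0 (border '')
j=30 s[j]='a': π[30]=0 (border '')
j=31 s[j]='a': π[31]=0 (border '')
j=32 s[j]='a': π[32]=0 (border '')
j=33 s[j]='c': π[33]=1 (border 'c')
j=34 s[j]='c': k: 1→0; π[34]=1 (border 'c')
j=35 s[j]='c': k: 1→0; π[35]=1 (border 'c')
j=36 s[j]='c': k: 1→0; π[36]=1 (border 'c')
j=37 s[j]='b': k: 1→0; π[37]=0 (border '')
j=38 s[j]='b': π[38]=0 (border '')

[0, 0, 0, 1, 1, 2, 3, 4, 5, 0, 1, 0, 0, 0, 1, 1, 0, 0, 0, 0, 0, 0, 0, 0, 0, 1, 1, 0, 1, 0, 0, 0, 0, 1, 1, 1, 1, 0, 0]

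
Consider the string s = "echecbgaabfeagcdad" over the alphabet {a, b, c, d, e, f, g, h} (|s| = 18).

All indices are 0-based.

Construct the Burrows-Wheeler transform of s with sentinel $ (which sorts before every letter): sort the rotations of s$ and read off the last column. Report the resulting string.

rank  rotation             last
    0  $echecbgaabfeagcdad  d
    1  aabfeagcdad$echecbg  g
    2  abfeagcdad$echecbga  a
    3  ad$echecbgaabfeagcd  d
    4  agcdad$echecbgaabfe  e
    5  bfeagcdad$echecbgaa  a
    6  bgaabfeagcdad$echec  c
    7  cbgaabfeagcdad$eche  e
    8  cdad$echecbgaabfeag  g
    9  checbgaabfeagcdad$e  e
   10  d$echecbgaabfeagcda  a
   11  dad$echecbgaabfeagc  c
   12  eagcdad$echecbgaabf  f
   13  ecbgaabfeagcdad$ech  h
   14  echecbgaabfeagcdad$  $
   15  feagcdad$echecbgaab  b
   16  gaabfeagcdad$echecb  b
   17  gcdad$echecbgaabfea  a
   18  hecbgaabfeagcdad$ec  c

dgadeacegeacfh$bbac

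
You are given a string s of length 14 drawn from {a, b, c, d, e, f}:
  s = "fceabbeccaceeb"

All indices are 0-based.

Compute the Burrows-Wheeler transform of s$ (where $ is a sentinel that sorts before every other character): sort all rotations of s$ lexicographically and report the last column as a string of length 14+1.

beceabcefacebc$

rank  rotation         last
    0  $fceabbeccaceeb  b
    1  abbeccaceeb$fce  e
    2  aceeb$fceabbecc  c
    3  b$fceabbeccacee  e
    4  bbeccaceeb$fcea  a
    5  beccaceeb$fceab  b
    6  caceeb$fceabbec  c
    7  ccaceeb$fceabbe  e
    8  ceabbeccaceeb$f  f
    9  ceeb$fceabbecca  a
   10  eabbeccaceeb$fc  c
   11  eb$fceabbeccace  e
   12  eccaceeb$fceabb  b
   13  eeb$fceabbeccac  c
   14  fceabbeccaceeb$  $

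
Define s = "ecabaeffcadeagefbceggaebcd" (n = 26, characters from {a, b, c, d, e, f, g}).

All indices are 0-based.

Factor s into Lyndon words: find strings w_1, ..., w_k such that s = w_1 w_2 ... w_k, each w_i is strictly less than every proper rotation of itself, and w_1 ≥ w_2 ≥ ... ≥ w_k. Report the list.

emit factor 1: 'e' (i=0, period=1)
emit factor 2: 'c' (i=1, period=1)
emit factor 3: 'abaeffcadeagefbceggaebcd' (i=2, period=24)

["e", "c", "abaeffcadeagefbceggaebcd"]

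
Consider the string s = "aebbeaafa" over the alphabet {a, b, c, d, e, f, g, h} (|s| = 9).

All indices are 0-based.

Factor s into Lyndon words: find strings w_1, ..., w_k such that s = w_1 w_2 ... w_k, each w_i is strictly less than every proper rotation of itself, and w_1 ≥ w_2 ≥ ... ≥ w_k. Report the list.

["aebbe", "aaf", "a"]

emit factor 1: 'aebbe' (i=0, period=5)
emit factor 2: 'aaf' (i=5, period=3)
emit factor 3: 'a' (i=8, period=1)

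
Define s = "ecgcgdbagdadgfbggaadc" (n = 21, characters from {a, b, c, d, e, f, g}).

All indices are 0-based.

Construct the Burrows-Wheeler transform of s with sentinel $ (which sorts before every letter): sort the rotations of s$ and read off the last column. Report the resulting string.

rank  rotation                last
    0  $ecgcgdbagdadgfbggaadc  c
    1  aadc$ecgcgdbagdadgfbgg  g
    2  adc$ecgcgdbagdadgfbgga  a
    3  adgfbggaadc$ecgcgdbagd  d
    4  agdadgfbggaadc$ecgcgdb  b
    5  bagdadgfbggaadc$ecgcgd  d
    6  bggaadc$ecgcgdbagdadgf  f
    7  c$ecgcgdbagdadgfbggaad  d
    8  cgcgdbagdadgfbggaadc$e  e
    9  cgdbagdadgfbggaadc$ecg  g
   10  dadgfbggaadc$ecgcgdbag  g
   11  dbagdadgfbggaadc$ecgcg  g
   12  dc$ecgcgdbagdadgfbggaa  a
   13  dgfbggaadc$ecgcgdbagda  a
   14  ecgcgdbagdadgfbggaadc$  $
   15  fbggaadc$ecgcgdbagdadg  g
   16  gaadc$ecgcgdbagdadgfbg  g
   17  gcgdbagdadgfbggaadc$ec  c
   18  gdadgfbggaadc$ecgcgdba  a
   19  gdbagdadgfbggaadc$ecgc  c
   20  gfbggaadc$ecgcgdbagdad  d
   21  ggaadc$ecgcgdbagdadgfb  b

cgadbdfdegggaa$ggcacdb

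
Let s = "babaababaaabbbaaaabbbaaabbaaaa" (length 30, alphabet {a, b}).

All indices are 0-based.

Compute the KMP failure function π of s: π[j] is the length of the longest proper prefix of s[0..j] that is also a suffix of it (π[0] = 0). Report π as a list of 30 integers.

π[0] = 0
j=1 s[j]='a': π[1]=0 (border '')
j=2 s[j]='b': π[2]=1 (border 'b')
j=3 s[j]='a': π[3]=2 (border 'ba')
j=4 s[j]='a': k: 2→0; π[4]=0 (border '')
j=5 s[j]='b': π[5]=1 (border 'b')
j=6 s[j]='a': π[6]=2 (border 'ba')
j=7 s[j]='b': π[7]=3 (border 'bab')
j=8 s[j]='a': π[8]=4 (border 'baba')
j=9 s[j]='a': π[9]=5 (border 'babaa')
j=10 s[j]='a': k: 5→0; π[10]=0 (border '')
j=11 s[j]='b': π[11]=1 (border 'b')
j=12 s[j]='b': k: 1→0; π[12]=1 (border 'b')
j=13 s[j]='b': k: 1→0; π[13]=1 (border 'b')
j=14 s[j]='a': π[14]=2 (border 'ba')
j=15 s[j]='a': k: 2→0; π[15]=0 (border '')
j=16 s[j]='a': π[16]=0 (border '')
j=17 s[j]='a': π[17]=0 (border '')
j=18 s[j]='b': π[18]=1 (border 'b')
j=19 s[j]='b': k: 1→0; π[19]=1 (border 'b')
j=20 s[j]='b': k: 1→0; π[20]=1 (border 'b')
j=21 s[j]='a': π[21]=2 (border 'ba')
j=22 s[j]='a': k: 2→0; π[22]=0 (border '')
j=23 s[j]='a': π[23]=0 (border '')
j=24 s[j]='b': π[24]=1 (border 'b')
j=25 s[j]='b': k: 1→0; π[25]=1 (border 'b')
j=26 s[j]='a': π[26]=2 (border 'ba')
j=27 s[j]='a': k: 2→0; π[27]=0 (border '')
j=28 s[j]='a': π[28]=0 (border '')
j=29 s[j]='a': π[29]=0 (border '')

[0, 0, 1, 2, 0, 1, 2, 3, 4, 5, 0, 1, 1, 1, 2, 0, 0, 0, 1, 1, 1, 2, 0, 0, 1, 1, 2, 0, 0, 0]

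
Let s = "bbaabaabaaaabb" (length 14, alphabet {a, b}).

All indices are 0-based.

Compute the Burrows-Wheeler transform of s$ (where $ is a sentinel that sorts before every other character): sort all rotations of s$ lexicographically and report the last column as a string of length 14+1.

rank  rotation         last
    0  $bbaabaabaaaabb  b
    1  aaaabb$bbaabaab  b
    2  aaabb$bbaabaaba  a
    3  aabaaaabb$bbaab  b
    4  aabaabaaaabb$bb  b
    5  aabb$bbaabaabaa  a
    6  abaaaabb$bbaaba  a
    7  abaabaaaabb$bba  a
    8  abb$bbaabaabaaa  a
    9  b$bbaabaabaaaab  b
   10  baaaabb$bbaabaa  a
   11  baabaaaabb$bbaa  a
   12  baabaabaaaabb$b  b
   13  bb$bbaabaabaaaa  a
   14  bbaabaabaaaabb$  $

bbabbaaaabaaba$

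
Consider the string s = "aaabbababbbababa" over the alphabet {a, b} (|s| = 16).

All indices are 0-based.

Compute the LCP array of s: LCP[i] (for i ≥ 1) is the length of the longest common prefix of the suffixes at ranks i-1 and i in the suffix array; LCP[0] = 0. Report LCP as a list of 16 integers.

rank→(start, suffix):
  0 → (15, 'a')
  1 → (0, 'aaabbababbbababa')
  2 → (1, 'aabbababbbababa')
  3 → (13, 'aba')
  4 → (11, 'ababa')
  5 → (5, 'ababbbababa')
  6 → (2, 'abbababbbababa')
  7 → (7, 'abbbababa')
  8 → (14, 'ba')
  9 → (12, 'baba')
  10 → (10, 'bababa')
  11 → (4, 'bababbbababa')
  12 → (6, 'babbbababa')
  13 → (9, 'bbababa')
  14 → (3, 'bbababbbababa')
  15 → (8, 'bbbababa')

SA = [15, 0, 1, 13, 11, 5, 2, 7, 14, 12, 10, 4, 6, 9, 3, 8]
rank  pair      lcp
   1  s[15:],s[0:]  1  'a'
   2  s[0:],s[1:]  2  'aa'
   3  s[1:],s[13:]  1  'a'
   4  s[13:],s[11:]  3  'aba'
   5  s[11:],s[5:]  4  'abab'
   6  s[5:],s[2:]  2  'ab'
   7  s[2:],s[7:]  3  'abb'
   8  s[7:],s[14:]  0  ''
   9  s[14:],s[12:]  2  'ba'
  10  s[12:],s[10:]  4  'baba'
  11  s[10:],s[4:]  5  'babab'
  12  s[4:],s[6:]  3  'bab'
  13  s[6:],s[9:]  1  'b'
  14  s[9:],s[3:]  6  'bbabab'
  15  s[3:],s[8:]  2  'bb'

[0, 1, 2, 1, 3, 4, 2, 3, 0, 2, 4, 5, 3, 1, 6, 2]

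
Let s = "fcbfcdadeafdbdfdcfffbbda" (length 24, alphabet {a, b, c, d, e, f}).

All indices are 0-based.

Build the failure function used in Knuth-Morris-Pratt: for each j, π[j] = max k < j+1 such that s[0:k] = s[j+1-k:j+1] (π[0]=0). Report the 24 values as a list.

[0, 0, 0, 1, 2, 0, 0, 0, 0, 0, 1, 0, 0, 0, 1, 0, 0, 1, 1, 1, 0, 0, 0, 0]

π[0] = 0
j=1 s[j]='c': π[1]=0 (border '')
j=2 s[j]='b': π[2]=0 (border '')
j=3 s[j]='f': π[3]=1 (border 'f')
j=4 s[j]='c': π[4]=2 (border 'fc')
j=5 s[j]='d': k: 2→0; π[5]=0 (border '')
j=6 s[j]='a': π[6]=0 (border '')
j=7 s[j]='d': π[7]=0 (border '')
j=8 s[j]='e': π[8]=0 (border '')
j=9 s[j]='a': π[9]=0 (border '')
j=10 s[j]='f': π[10]=1 (border 'f')
j=11 s[j]='d': k: 1→0; π[11]=0 (border '')
j=12 s[j]='b': π[12]=0 (border '')
j=13 s[j]='d': π[13]=0 (border '')
j=14 s[j]='f': π[14]=1 (border 'f')
j=15 s[j]='d': k: 1→0; π[15]=0 (border '')
j=16 s[j]='c': π[16]=0 (border '')
j=17 s[j]='f': π[17]=1 (border 'f')
j=18 s[j]='f': k: 1→0; π[18]=1 (border 'f')
j=19 s[j]='f': k: 1→0; π[19]=1 (border 'f')
j=20 s[j]='b': k: 1→0; π[20]=0 (border '')
j=21 s[j]='b': π[21]=0 (border '')
j=22 s[j]='d': π[22]=0 (border '')
j=23 s[j]='a': π[23]=0 (border '')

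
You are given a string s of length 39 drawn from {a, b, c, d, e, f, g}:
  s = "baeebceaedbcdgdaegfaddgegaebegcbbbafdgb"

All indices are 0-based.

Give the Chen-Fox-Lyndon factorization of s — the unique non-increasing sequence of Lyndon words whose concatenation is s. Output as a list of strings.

["b", "aeebce", "aedbcdgdaegf", "addgegaebegcbbbafdgb"]

emit factor 1: 'b' (i=0, period=1)
emit factor 2: 'aeebce' (i=1, period=6)
emit factor 3: 'aedbcdgdaegf' (i=7, period=12)
emit factor 4: 'addgegaebegcbbbafdgb' (i=19, period=20)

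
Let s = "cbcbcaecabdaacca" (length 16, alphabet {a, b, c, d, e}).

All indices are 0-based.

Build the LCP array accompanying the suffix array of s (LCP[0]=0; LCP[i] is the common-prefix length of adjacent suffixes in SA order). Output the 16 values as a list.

[0, 1, 1, 1, 1, 0, 2, 1, 0, 2, 2, 1, 3, 1, 0, 0]

sorted suffixes:
  #0 SA[0]=15  'a'
  #1 SA[1]=11  'aacca'
  #2 SA[2]=8  'abdaacca'
  #3 SA[3]=12  'acca'
  #4 SA[4]=5  'aecabdaacca'
  #5 SA[5]=3  'bcaecabdaacca'
  #6 SA[6]=1  'bcbcaecabdaacca'
  #7 SA[7]=9  'bdaacca'
  #8 SA[8]=14  'ca'
  #9 SA[9]=7  'cabdaacca'
  #10 SA[10]=4  'caecabdaacca'
  #11 SA[11]=2  'cbcaecabdaacca'
  #12 SA[12]=0  'cbcbcaecabdaacca'
  #13 SA[13]=13  'cca'
  #14 SA[14]=10  'daacca'
  #15 SA[15]=6  'ecabdaacca'

SA = [15, 11, 8, 12, 5, 3, 1, 9, 14, 7, 4, 2, 0, 13, 10, 6]
rank  pair      lcp
   1  s[15:],s[11:]  1  'a'
   2  s[11:],s[8:]  1  'a'
   3  s[8:],s[12:]  1  'a'
   4  s[12:],s[5:]  1  'a'
   5  s[5:],s[3:]  0  ''
   6  s[3:],s[1:]  2  'bc'
   7  s[1:],s[9:]  1  'b'
   8  s[9:],s[14:]  0  ''
   9  s[14:],s[7:]  2  'ca'
  10  s[7:],s[4:]  2  'ca'
  11  s[4:],s[2:]  1  'c'
  12  s[2:],s[0:]  3  'cbc'
  13  s[0:],s[13:]  1  'c'
  14  s[13:],s[10:]  0  ''
  15  s[10:],s[6:]  0  ''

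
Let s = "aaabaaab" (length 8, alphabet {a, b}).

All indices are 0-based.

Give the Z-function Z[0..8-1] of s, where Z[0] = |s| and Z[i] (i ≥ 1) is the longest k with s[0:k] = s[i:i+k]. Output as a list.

[8, 2, 1, 0, 4, 2, 1, 0]

Z[0]=8
i=1: i≥r, start 0; Z[1]=2 grow→box=[1,3)
i=2: min(r-i=1, Z[1]=2)=1; Z[2]=1
i=3: i≥r, start 0; Z[3]=0
i=4: i≥r, start 0; Z[4]=4 grow→box=[4,8)
i=5: min(r-i=3, Z[1]=2)=2; Z[5]=2
i=6: min(r-i=2, Z[2]=1)=1; Z[6]=1
i=7: min(r-i=1, Z[3]=0)=0; Z[7]=0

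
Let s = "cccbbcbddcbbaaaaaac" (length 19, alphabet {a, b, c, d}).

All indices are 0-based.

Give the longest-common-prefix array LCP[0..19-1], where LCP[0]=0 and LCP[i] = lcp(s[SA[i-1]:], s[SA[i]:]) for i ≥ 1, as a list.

rank | idx | suffix
   0 |  12 | aaaaaac
   1 |  13 | aaaaac
   2 |  14 | aaaac
   3 |  15 | aaac
   4 |  16 | aac
   5 |  17 | ac
   6 |  11 | baaaaaac
   7 |  10 | bbaaaaaac
   8 |   3 | bbcbddcbbaaaaaac
   9 |   4 | bcbddcbbaaaaaac
  10 |   6 | bddcbbaaaaaac
  11 |  18 | c
  12 |   9 | cbbaaaaaac
  13 |   2 | cbbcbddcbbaaaaaac
  14 |   5 | cbddcbbaaaaaac
  15 |   1 | ccbbcbddcbbaaaaaac
  16 |   0 | cccbbcbddcbbaaaaaac
  17 |   8 | dcbbaaaaaac
  18 |   7 | ddcbbaaaaaac

SA = [12, 13, 14, 15, 16, 17, 11, 10, 3, 4, 6, 18, 9, 2, 5, 1, 0, 8, 7]
i: (SA[i-1],SA[i]) lcp shared
  1: (12,13) 5 'aaaaa'
  2: (13,14) 4 'aaaa'
  3: (14,15) 3 'aaa'
  4: (15,16) 2 'aa'
  5: (16,17) 1 'a'
  6: (17,11) 0 ''
  7: (11,10) 1 'b'
  8: (10,3) 2 'bb'
  9: (3,4) 1 'b'
  10: (4,6) 1 'b'
  11: (6,18) 0 ''
  12: (18,9) 1 'c'
  13: (9,2) 3 'cbb'
  14: (2,5) 2 'cb'
  15: (5,1) 1 'c'
  16: (1,0) 2 'cc'
  17: (0,8) 0 ''
  18: (8,7) 1 'd'

[0, 5, 4, 3, 2, 1, 0, 1, 2, 1, 1, 0, 1, 3, 2, 1, 2, 0, 1]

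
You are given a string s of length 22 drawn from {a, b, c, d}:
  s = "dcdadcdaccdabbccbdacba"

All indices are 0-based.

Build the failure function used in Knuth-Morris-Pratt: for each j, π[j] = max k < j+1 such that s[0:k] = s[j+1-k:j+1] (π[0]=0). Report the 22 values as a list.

π[0] = 0
j=1 s[j]='c': π[1]=0 (border '')
j=2 s[j]='d': π[2]=1 (border 'd')
j=3 s[j]='a': k: 1→0; π[3]=0 (border '')
j=4 s[j]='d': π[4]=1 (border 'd')
j=5 s[j]='c': π[5]=2 (border 'dc')
j=6 s[j]='d': π[6]=3 (border 'dcd')
j=7 s[j]='a': π[7]=4 (border 'dcda')
j=8 s[j]='c': k: 4→0; π[8]=0 (border '')
j=9 s[j]='c': π[9]=0 (border '')
j=10 s[j]='d': π[10]=1 (border 'd')
j=11 s[j]='a': k: 1→0; π[11]=0 (border '')
j=12 s[j]='b': π[12]=0 (border '')
j=13 s[j]='b': π[13]=0 (border '')
j=14 s[j]='c': π[14]=0 (border '')
j=15 s[j]='c': π[15]=0 (border '')
j=16 s[j]='b': π[16]=0 (border '')
j=17 s[j]='d': π[17]=1 (border 'd')
j=18 s[j]='a': k: 1→0; π[18]=0 (border '')
j=19 s[j]='c': π[19]=0 (border '')
j=20 s[j]='b': π[20]=0 (border '')
j=21 s[j]='a': π[21]=0 (border '')

[0, 0, 1, 0, 1, 2, 3, 4, 0, 0, 1, 0, 0, 0, 0, 0, 0, 1, 0, 0, 0, 0]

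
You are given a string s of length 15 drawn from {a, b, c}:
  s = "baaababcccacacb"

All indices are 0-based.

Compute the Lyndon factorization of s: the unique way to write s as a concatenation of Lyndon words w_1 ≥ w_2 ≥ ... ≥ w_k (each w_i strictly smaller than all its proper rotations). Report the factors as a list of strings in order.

["b", "aaababcccacacb"]

emit factor 1: 'b' (i=0, period=1)
emit factor 2: 'aaababcccacacb' (i=1, period=14)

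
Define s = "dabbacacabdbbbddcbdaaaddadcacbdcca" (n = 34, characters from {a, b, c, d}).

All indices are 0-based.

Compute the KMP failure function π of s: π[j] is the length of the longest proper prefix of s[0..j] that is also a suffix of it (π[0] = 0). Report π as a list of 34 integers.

π[0] = 0
j=1 s[j]='a': π[1]=0 (border '')
j=2 s[j]='b': π[2]=0 (border '')
j=3 s[j]='b': π[3]=0 (border '')
j=4 s[j]='a': π[4]=0 (border '')
j=5 s[j]='c': π[5]=0 (border '')
j=6 s[j]='a': π[6]=0 (border '')
j=7 s[j]='c': π[7]=0 (border '')
j=8 s[j]='a': π[8]=0 (border '')
j=9 s[j]='b': π[9]=0 (border '')
j=10 s[j]='d': π[10]=1 (border 'd')
j=11 s[j]='b': k: 1→0; π[11]=0 (border '')
j=12 s[j]='b': π[12]=0 (border '')
j=13 s[j]='b': π[13]=0 (border '')
j=14 s[j]='d': π[14]=1 (border 'd')
j=15 s[j]='d': k: 1→0; π[15]=1 (border 'd')
j=16 s[j]='c': k: 1→0; π[16]=0 (border '')
j=17 s[j]='b': π[17]=0 (border '')
j=18 s[j]='d': π[18]=1 (border 'd')
j=19 s[j]='a': π[19]=2 (border 'da')
j=20 s[j]='a': k: 2→0; π[20]=0 (border '')
j=21 s[j]='a': π[21]=0 (border '')
j=22 s[j]='d': π[22]=1 (border 'd')
j=23 s[j]='d': k: 1→0; π[23]=1 (border 'd')
j=24 s[j]='a': π[24]=2 (border 'da')
j=25 s[j]='d': k: 2→0; π[25]=1 (border 'd')
j=26 s[j]='c': k: 1→0; π[26]=0 (border '')
j=27 s[j]='a': π[27]=0 (border '')
j=28 s[j]='c': π[28]=0 (border '')
j=29 s[j]='b': π[29]=0 (border '')
j=30 s[j]='d': π[30]=1 (border 'd')
j=31 s[j]='c': k: 1→0; π[31]=0 (border '')
j=32 s[j]='c': π[32]=0 (border '')
j=33 s[j]='a': π[33]=0 (border '')

[0, 0, 0, 0, 0, 0, 0, 0, 0, 0, 1, 0, 0, 0, 1, 1, 0, 0, 1, 2, 0, 0, 1, 1, 2, 1, 0, 0, 0, 0, 1, 0, 0, 0]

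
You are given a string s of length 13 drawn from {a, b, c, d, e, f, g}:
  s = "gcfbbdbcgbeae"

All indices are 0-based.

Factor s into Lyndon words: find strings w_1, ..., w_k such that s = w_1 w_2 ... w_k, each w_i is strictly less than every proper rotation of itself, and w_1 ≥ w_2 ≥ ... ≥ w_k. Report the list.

emit factor 1: 'g' (i=0, period=1)
emit factor 2: 'cf' (i=1, period=2)
emit factor 3: 'bbdbcgbe' (i=3, period=8)
emit factor 4: 'ae' (i=11, period=2)

["g", "cf", "bbdbcgbe", "ae"]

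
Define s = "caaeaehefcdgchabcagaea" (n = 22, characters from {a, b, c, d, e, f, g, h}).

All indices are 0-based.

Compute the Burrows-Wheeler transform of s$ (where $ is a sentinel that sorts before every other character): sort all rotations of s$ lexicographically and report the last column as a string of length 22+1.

aechgaeca$bfgcaahaeadce

rank  rotation                 last
    0  $caaeaehefcdgchabcagaea  a
    1  a$caaeaehefcdgchabcagae  e
    2  aaeaehefcdgchabcagaea$c  c
    3  abcagaea$caaeaehefcdgch  h
    4  aea$caaeaehefcdgchabcag  g
    5  aeaehefcdgchabcagaea$ca  a
    6  aehefcdgchabcagaea$caae  e
    7  agaea$caaeaehefcdgchabc  c
    8  bcagaea$caaeaehefcdgcha  a
    9  caaeaehefcdgchabcagaea$  $
   10  cagaea$caaeaehefcdgchab  b
   11  cdgchabcagaea$caaeaehef  f
   12  chabcagaea$caaeaehefcdg  g
   13  dgchabcagaea$caaeaehefc  c
   14  ea$caaeaehefcdgchabcaga  a
   15  eaehefcdgchabcagaea$caa  a
   16  efcdgchabcagaea$caaeaeh  h
   17  ehefcdgchabcagaea$caaea  a
   18  fcdgchabcagaea$caaeaehe  e
   19  gaea$caaeaehefcdgchabca  a
   20  gchabcagaea$caaeaehefcd  d
   21  habcagaea$caaeaehefcdgc  c
   22  hefcdgchabcagaea$caaeae  e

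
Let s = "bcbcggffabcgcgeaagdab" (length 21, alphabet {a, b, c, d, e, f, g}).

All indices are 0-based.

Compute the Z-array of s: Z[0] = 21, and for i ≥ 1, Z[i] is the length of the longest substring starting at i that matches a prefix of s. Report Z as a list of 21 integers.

Z[0]=21
i=1: i≥r, start 0; Z[1]=0
i=2: i≥r, start 0; Z[2]=2 grow→box=[2,4)
i=3: min(r-i=1, Z[1]=0)=0; Z[3]=0
i=4: i≥r, start 0; Z[4]=0
i=5: i≥r, start 0; Z[5]=0
i=6: i≥r, start 0; Z[6]=0
i=7: i≥r, start 0; Z[7]=0
i=8: i≥r, start 0; Z[8]=0
i=9: i≥r, start 0; Z[9]=2 grow→box=[9,11)
i=10: min(r-i=1, Z[1]=0)=0; Z[10]=0
i=11: i≥r, start 0; Z[11]=0
i=12: i≥r, start 0; Z[12]=0
i=13: i≥r, start 0; Z[13]=0
i=14: i≥r, start 0; Z[14]=0
i=15: i≥r, start 0; Z[15]=0
i=16: i≥r, start 0; Z[16]=0
i=17: i≥r, start 0; Z[17]=0
i=18: i≥r, start 0; Z[18]=0
i=19: i≥r, start 0; Z[19]=0
i=20: i≥r, start 0; Z[20]=1 grow→box=[20,21)

[21, 0, 2, 0, 0, 0, 0, 0, 0, 2, 0, 0, 0, 0, 0, 0, 0, 0, 0, 0, 1]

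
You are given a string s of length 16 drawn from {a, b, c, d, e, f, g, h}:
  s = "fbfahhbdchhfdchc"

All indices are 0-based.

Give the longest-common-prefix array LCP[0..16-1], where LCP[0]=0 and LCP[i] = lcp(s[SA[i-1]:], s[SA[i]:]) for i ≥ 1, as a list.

rank→(start, suffix):
  0 → (3, 'ahhbdchhfdchc')
  1 → (6, 'bdchhfdchc')
  2 → (1, 'bfahhbdchhfdchc')
  3 → (15, 'c')
  4 → (13, 'chc')
  5 → (8, 'chhfdchc')
  6 → (12, 'dchc')
  7 → (7, 'dchhfdchc')
  8 → (2, 'fahhbdchhfdchc')
  9 → (0, 'fbfahhbdchhfdchc')
  10 → (11, 'fdchc')
  11 → (5, 'hbdchhfdchc')
  12 → (14, 'hc')
  13 → (10, 'hfdchc')
  14 → (4, 'hhbdchhfdchc')
  15 → (9, 'hhfdchc')

SA = [3, 6, 1, 15, 13, 8, 12, 7, 2, 0, 11, 5, 14, 10, 4, 9]
i: (SA[i-1],SA[i]) lcp shared
  1: (3,6) 0 ''
  2: (6,1) 1 'b'
  3: (1,15) 0 ''
  4: (15,13) 1 'c'
  5: (13,8) 2 'ch'
  6: (8,12) 0 ''
  7: (12,7) 3 'dch'
  8: (7,2) 0 ''
  9: (2,0) 1 'f'
  10: (0,11) 1 'f'
  11: (11,5) 0 ''
  12: (5,14) 1 'h'
  13: (14,10) 1 'h'
  14: (10,4) 1 'h'
  15: (4,9) 2 'hh'

[0, 0, 1, 0, 1, 2, 0, 3, 0, 1, 1, 0, 1, 1, 1, 2]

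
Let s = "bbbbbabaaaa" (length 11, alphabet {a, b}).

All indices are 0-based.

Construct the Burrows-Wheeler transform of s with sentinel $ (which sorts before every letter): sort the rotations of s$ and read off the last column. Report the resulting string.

rank  rotation      last
    0  $bbbbbabaaaa  a
    1  a$bbbbbabaaa  a
    2  aa$bbbbbabaa  a
    3  aaa$bbbbbaba  a
    4  aaaa$bbbbbab  b
    5  abaaaa$bbbbb  b
    6  baaaa$bbbbba  a
    7  babaaaa$bbbb  b
    8  bbabaaaa$bbb  b
    9  bbbabaaaa$bb  b
   10  bbbbabaaaa$b  b
   11  bbbbbabaaaa$  $

aaaabbabbbb$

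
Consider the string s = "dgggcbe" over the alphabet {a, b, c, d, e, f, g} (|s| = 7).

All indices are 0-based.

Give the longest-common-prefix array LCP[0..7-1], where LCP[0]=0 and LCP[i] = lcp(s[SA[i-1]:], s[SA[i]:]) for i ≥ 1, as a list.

rank | idx | suffix
   0 |   5 | be
   1 |   4 | cbe
   2 |   0 | dgggcbe
   3 |   6 | e
   4 |   3 | gcbe
   5 |   2 | ggcbe
   6 |   1 | gggcbe

SA = [5, 4, 0, 6, 3, 2, 1]
i: (SA[i-1],SA[i]) lcp shared
  1: (5,4) 0 ''
  2: (4,0) 0 ''
  3: (0,6) 0 ''
  4: (6,3) 0 ''
  5: (3,2) 1 'g'
  6: (2,1) 2 'gg'

[0, 0, 0, 0, 0, 1, 2]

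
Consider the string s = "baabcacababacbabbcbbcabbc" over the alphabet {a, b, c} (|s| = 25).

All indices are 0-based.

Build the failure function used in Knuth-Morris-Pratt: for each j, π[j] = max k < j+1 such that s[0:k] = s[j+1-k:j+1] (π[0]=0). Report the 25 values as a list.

[0, 0, 0, 1, 0, 0, 0, 0, 1, 2, 1, 2, 0, 1, 2, 1, 1, 0, 1, 1, 0, 0, 1, 1, 0]

π[0] = 0
j=1 s[j]='a': π[1]=0 (border '')
j=2 s[j]='a': π[2]=0 (border '')
j=3 s[j]='b': π[3]=1 (border 'b')
j=4 s[j]='c': k: 1→0; π[4]=0 (border '')
j=5 s[j]='a': π[5]=0 (border '')
j=6 s[j]='c': π[6]=0 (border '')
j=7 s[j]='a': π[7]=0 (border '')
j=8 s[j]='b': π[8]=1 (border 'b')
j=9 s[j]='a': π[9]=2 (border 'ba')
j=10 s[j]='b': k: 2→0; π[10]=1 (border 'b')
j=11 s[j]='a': π[11]=2 (border 'ba')
j=12 s[j]='c': k: 2→0; π[12]=0 (border '')
j=13 s[j]='b': π[13]=1 (border 'b')
j=14 s[j]='a': π[14]=2 (border 'ba')
j=15 s[j]='b': k: 2→0; π[15]=1 (border 'b')
j=16 s[j]='b': k: 1→0; π[16]=1 (border 'b')
j=17 s[j]='c': k: 1→0; π[17]=0 (border '')
j=18 s[j]='b': π[18]=1 (border 'b')
j=19 s[j]='b': k: 1→0; π[19]=1 (border 'b')
j=20 s[j]='c': k: 1→0; π[20]=0 (border '')
j=21 s[j]='a': π[21]=0 (border '')
j=22 s[j]='b': π[22]=1 (border 'b')
j=23 s[j]='b': k: 1→0; π[23]=1 (border 'b')
j=24 s[j]='c': k: 1→0; π[24]=0 (border '')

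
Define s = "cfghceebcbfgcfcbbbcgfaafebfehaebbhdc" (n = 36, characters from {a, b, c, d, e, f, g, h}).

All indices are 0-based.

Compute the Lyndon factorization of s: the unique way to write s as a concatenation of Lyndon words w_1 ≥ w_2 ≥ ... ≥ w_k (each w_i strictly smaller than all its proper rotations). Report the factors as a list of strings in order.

["cfgh", "cee", "bcbfgcfc", "bbbcgf", "aafebfehaebbhdc"]

emit factor 1: 'cfgh' (i=0, period=4)
emit factor 2: 'cee' (i=4, period=3)
emit factor 3: 'bcbfgcfc' (i=7, period=8)
emit factor 4: 'bbbcgf' (i=15, period=6)
emit factor 5: 'aafebfehaebbhdc' (i=21, period=15)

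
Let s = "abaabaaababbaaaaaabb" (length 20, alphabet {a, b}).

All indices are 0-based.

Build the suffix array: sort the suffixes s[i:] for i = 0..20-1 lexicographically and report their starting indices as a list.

rank | idx | suffix
   0 |  12 | aaaaaabb
   1 |  13 | aaaaabb
   2 |  14 | aaaabb
   3 |   5 | aaababbaaaaaabb
   4 |  15 | aaabb
   5 |   2 | aabaaababbaaaaaabb
   6 |   6 | aababbaaaaaabb
   7 |  16 | aabb
   8 |   3 | abaaababbaaaaaabb
   9 |   0 | abaabaaababbaaaaaabb
  10 |   7 | ababbaaaaaabb
  11 |  17 | abb
  12 |   9 | abbaaaaaabb
  13 |  19 | b
  14 |  11 | baaaaaabb
  15 |   4 | baaababbaaaaaabb
  16 |   1 | baabaaababbaaaaaabb
  17 |   8 | babbaaaaaabb
  18 |  18 | bb
  19 |  10 | bbaaaaaabb

[12, 13, 14, 5, 15, 2, 6, 16, 3, 0, 7, 17, 9, 19, 11, 4, 1, 8, 18, 10]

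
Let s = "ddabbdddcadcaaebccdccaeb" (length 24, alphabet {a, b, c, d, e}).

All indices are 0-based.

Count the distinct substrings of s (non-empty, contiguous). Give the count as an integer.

rank | idx | suffix
   0 |  12 | aaebccdccaeb
   1 |   2 | abbdddcadcaaebccdccaeb
   2 |   9 | adcaaebccdccaeb
   3 |  21 | aeb
   4 |  13 | aebccdccaeb
   5 |  23 | b
   6 |   3 | bbdddcadcaaebccdccaeb
   7 |  15 | bccdccaeb
   8 |   4 | bdddcadcaaebccdccaeb
   9 |  11 | caaebccdccaeb
  10 |   8 | cadcaaebccdccaeb
  11 |  20 | caeb
  12 |  19 | ccaeb
  13 |  16 | ccdccaeb
  14 |  17 | cdccaeb
  15 |   1 | dabbdddcadcaaebccdccaeb
  16 |  10 | dcaaebccdccaeb
  17 |   7 | dcadcaaebccdccaeb
  18 |  18 | dccaeb
  19 |   0 | ddabbdddcadcaaebccdccaeb
  20 |   6 | ddcadcaaebccdccaeb
  21 |   5 | dddcadcaaebccdccaeb
  22 |  22 | eb
  23 |  14 | ebccdccaeb

SA = [12, 2, 9, 21, 13, 23, 3, 15, 4, 11, 8, 20, 19, 16, 17, 1, 10, 7, 18, 0, 6, 5, 22, 14]
[i] adj suffixes → lcp
  [1] 12/2 → 1 ('a')
  [2] 2/9 → 1 ('a')
  [3] 9/21 → 1 ('a')
  [4] 21/13 → 3 ('aeb')
  [5] 13/23 → 0 ('')
  [6] 23/3 → 1 ('b')
  [7] 3/15 → 1 ('b')
  [8] 15/4 → 1 ('b')
  [9] 4/11 → 0 ('')
  [10] 11/8 → 2 ('ca')
  [11] 8/20 → 2 ('ca')
  [12] 20/19 → 1 ('c')
  [13] 19/16 → 2 ('cc')
  [14] 16/17 → 1 ('c')
  [15] 17/1 → 0 ('')
  [16] 1/10 → 1 ('d')
  [17] 10/7 → 3 ('dca')
  [18] 7/18 → 2 ('dc')
  [19] 18/0 → 1 ('d')
  [20] 0/6 → 2 ('dd')
  [21] 6/5 → 2 ('dd')
  [22] 5/22 → 0 ('')
  [23] 22/14 → 2 ('eb')

n(n+1)/2 = 24·25/2 = 300
Σ LCP = 0 + 1 + 1 + 1 + 3 + 0 + 1 + 1 + 1 + 0 + 2 + 2 + 1 + 2 + 1 + 0 + 1 + 3 + 2 + 1 + 2 + 2 + 0 + 2 = 30
distinct = 300 − 30 = 270

270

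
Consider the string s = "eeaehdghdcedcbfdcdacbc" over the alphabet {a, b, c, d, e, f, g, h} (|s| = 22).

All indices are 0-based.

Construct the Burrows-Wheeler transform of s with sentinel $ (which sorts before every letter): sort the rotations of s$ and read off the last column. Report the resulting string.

rank  rotation                 last
    0  $eeaehdghdcedcbfdcdacbc  c
    1  acbc$eeaehdghdcedcbfdcd  d
    2  aehdghdcedcbfdcdacbc$ee  e
    3  bc$eeaehdghdcedcbfdcdac  c
    4  bfdcdacbc$eeaehdghdcedc  c
    5  c$eeaehdghdcedcbfdcdacb  b
    6  cbc$eeaehdghdcedcbfdcda  a
    7  cbfdcdacbc$eeaehdghdced  d
    8  cdacbc$eeaehdghdcedcbfd  d
    9  cedcbfdcdacbc$eeaehdghd  d
   10  dacbc$eeaehdghdcedcbfdc  c
   11  dcbfdcdacbc$eeaehdghdce  e
   12  dcdacbc$eeaehdghdcedcbf  f
   13  dcedcbfdcdacbc$eeaehdgh  h
   14  dghdcedcbfdcdacbc$eeaeh  h
   15  eaehdghdcedcbfdcdacbc$e  e
   16  edcbfdcdacbc$eeaehdghdc  c
   17  eeaehdghdcedcbfdcdacbc$  $
   18  ehdghdcedcbfdcdacbc$eea  a
   19  fdcdacbc$eeaehdghdcedcb  b
   20  ghdcedcbfdcdacbc$eeaehd  d
   21  hdcedcbfdcdacbc$eeaehdg  g
   22  hdghdcedcbfdcdacbc$eeae  e

cdeccbadddcefhhec$abdge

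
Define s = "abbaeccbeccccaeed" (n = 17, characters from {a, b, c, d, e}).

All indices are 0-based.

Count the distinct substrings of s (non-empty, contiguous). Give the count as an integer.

134

rank→(start, suffix):
  0 → (0, 'abbaeccbeccccaeed')
  1 → (3, 'aeccbeccccaeed')
  2 → (13, 'aeed')
  3 → (2, 'baeccbeccccaeed')
  4 → (1, 'bbaeccbeccccaeed')
  5 → (7, 'beccccaeed')
  6 → (12, 'caeed')
  7 → (6, 'cbeccccaeed')
  8 → (11, 'ccaeed')
  9 → (5, 'ccbeccccaeed')
  10 → (10, 'cccaeed')
  11 → (9, 'ccccaeed')
  12 → (16, 'd')
  13 → (4, 'eccbeccccaeed')
  14 → (8, 'eccccaeed')
  15 → (15, 'ed')
  16 → (14, 'eed')

SA = [0, 3, 13, 2, 1, 7, 12, 6, 11, 5, 10, 9, 16, 4, 8, 15, 14]
[i] adj suffixes → lcp
  [1] 0/3 → 1 ('a')
  [2] 3/13 → 2 ('ae')
  [3] 13/2 → 0 ('')
  [4] 2/1 → 1 ('b')
  [5] 1/7 → 1 ('b')
  [6] 7/12 → 0 ('')
  [7] 12/6 → 1 ('c')
  [8] 6/11 → 1 ('c')
  [9] 11/5 → 2 ('cc')
  [10] 5/10 → 2 ('cc')
  [11] 10/9 → 3 ('ccc')
  [12] 9/16 → 0 ('')
  [13] 16/4 → 0 ('')
  [14] 4/8 → 3 ('ecc')
  [15] 8/15 → 1 ('e')
  [16] 15/14 → 1 ('e')

n(n+1)/2 = 17·18/2 = 153
Σ LCP = 0 + 1 + 2 + 0 + 1 + 1 + 0 + 1 + 1 + 2 + 2 + 3 + 0 + 0 + 3 + 1 + 1 = 19
distinct = 153 − 19 = 134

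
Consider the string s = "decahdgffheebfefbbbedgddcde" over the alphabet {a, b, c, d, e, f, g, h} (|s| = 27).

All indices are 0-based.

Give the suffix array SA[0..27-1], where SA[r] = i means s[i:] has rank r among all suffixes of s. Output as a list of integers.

rank→(start, suffix):
  0 → (3, 'ahdgffheebfefbbbedgddcde')
  1 → (16, 'bbbedgddcde')
  2 → (17, 'bbedgddcde')
  3 → (18, 'bedgddcde')
  4 → (12, 'bfefbbbedgddcde')
  5 → (2, 'cahdgffheebfefbbbedgddcde')
  6 → (24, 'cde')
  7 → (23, 'dcde')
  8 → (22, 'ddcde')
  9 → (25, 'de')
  10 → (0, 'decahdgffheebfefbbbedgddcde')
  11 → (20, 'dgddcde')
  12 → (5, 'dgffheebfefbbbedgddcde')
  13 → (26, 'e')
  14 → (11, 'ebfefbbbedgddcde')
  15 → (1, 'ecahdgffheebfefbbbedgddcde')
  16 → (19, 'edgddcde')
  17 → (10, 'eebfefbbbedgddcde')
  18 → (14, 'efbbbedgddcde')
  19 → (15, 'fbbbedgddcde')
  20 → (13, 'fefbbbedgddcde')
  21 → (7, 'ffheebfefbbbedgddcde')
  22 → (8, 'fheebfefbbbedgddcde')
  23 → (21, 'gddcde')
  24 → (6, 'gffheebfefbbbedgddcde')
  25 → (4, 'hdgffheebfefbbbedgddcde')
  26 → (9, 'heebfefbbbedgddcde')

[3, 16, 17, 18, 12, 2, 24, 23, 22, 25, 0, 20, 5, 26, 11, 1, 19, 10, 14, 15, 13, 7, 8, 21, 6, 4, 9]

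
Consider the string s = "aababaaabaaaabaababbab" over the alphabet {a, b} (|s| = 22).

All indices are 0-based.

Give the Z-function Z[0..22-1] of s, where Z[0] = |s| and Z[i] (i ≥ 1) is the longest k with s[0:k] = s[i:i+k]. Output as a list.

Z[0]=22
i=1: i≥r, start 0; Z[1]=1 grow→box=[1,2)
i=2: i≥r, start 0; Z[2]=0
i=3: i≥r, start 0; Z[3]=1 grow→box=[3,4)
i=4: i≥r, start 0; Z[4]=0
i=5: i≥r, start 0; Z[5]=2 grow→box=[5,7)
i=6: min(r-i=1, Z[1]=1)=1; Z[6]=4 grow→box=[6,10)
i=7: min(r-i=3, Z[1]=1)=1; Z[7]=1
i=8: min(r-i=2, Z[2]=0)=0; Z[8]=0
i=9: min(r-i=1, Z[3]=1)=1; Z[9]=2 grow→box=[9,11)
i=10: min(r-i=1, Z[1]=1)=1; Z[10]=2 grow→box=[10,12)
i=11: min(r-i=1, Z[1]=1)=1; Z[11]=4 grow→box=[11,15)
i=12: min(r-i=3, Z[1]=1)=1; Z[12]=1
i=13: min(r-i=2, Z[2]=0)=0; Z[13]=0
i=14: min(r-i=1, Z[3]=1)=1; Z[14]=5 grow→box=[14,19)
i=15: min(r-i=4, Z[1]=1)=1; Z[15]=1
i=16: min(r-i=3, Z[2]=0)=0; Z[16]=0
i=17: min(r-i=2, Z[3]=1)=1; Z[17]=1
i=18: min(r-i=1, Z[4]=0)=0; Z[18]=0
i=19: i≥r, start 0; Z[19]=0
i=20: i≥r, start 0; Z[20]=1 grow→box=[20,21)
i=21: i≥r, start 0; Z[21]=0

[22, 1, 0, 1, 0, 2, 4, 1, 0, 2, 2, 4, 1, 0, 5, 1, 0, 1, 0, 0, 1, 0]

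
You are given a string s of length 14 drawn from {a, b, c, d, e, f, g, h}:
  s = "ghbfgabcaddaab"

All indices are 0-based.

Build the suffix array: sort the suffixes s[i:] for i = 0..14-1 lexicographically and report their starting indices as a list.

[11, 12, 5, 8, 13, 6, 2, 7, 10, 9, 3, 4, 0, 1]

rank→(start, suffix):
  0 → (11, 'aab')
  1 → (12, 'ab')
  2 → (5, 'abcaddaab')
  3 → (8, 'addaab')
  4 → (13, 'b')
  5 → (6, 'bcaddaab')
  6 → (2, 'bfgabcaddaab')
  7 → (7, 'caddaab')
  8 → (10, 'daab')
  9 → (9, 'ddaab')
  10 → (3, 'fgabcaddaab')
  11 → (4, 'gabcaddaab')
  12 → (0, 'ghbfgabcaddaab')
  13 → (1, 'hbfgabcaddaab')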